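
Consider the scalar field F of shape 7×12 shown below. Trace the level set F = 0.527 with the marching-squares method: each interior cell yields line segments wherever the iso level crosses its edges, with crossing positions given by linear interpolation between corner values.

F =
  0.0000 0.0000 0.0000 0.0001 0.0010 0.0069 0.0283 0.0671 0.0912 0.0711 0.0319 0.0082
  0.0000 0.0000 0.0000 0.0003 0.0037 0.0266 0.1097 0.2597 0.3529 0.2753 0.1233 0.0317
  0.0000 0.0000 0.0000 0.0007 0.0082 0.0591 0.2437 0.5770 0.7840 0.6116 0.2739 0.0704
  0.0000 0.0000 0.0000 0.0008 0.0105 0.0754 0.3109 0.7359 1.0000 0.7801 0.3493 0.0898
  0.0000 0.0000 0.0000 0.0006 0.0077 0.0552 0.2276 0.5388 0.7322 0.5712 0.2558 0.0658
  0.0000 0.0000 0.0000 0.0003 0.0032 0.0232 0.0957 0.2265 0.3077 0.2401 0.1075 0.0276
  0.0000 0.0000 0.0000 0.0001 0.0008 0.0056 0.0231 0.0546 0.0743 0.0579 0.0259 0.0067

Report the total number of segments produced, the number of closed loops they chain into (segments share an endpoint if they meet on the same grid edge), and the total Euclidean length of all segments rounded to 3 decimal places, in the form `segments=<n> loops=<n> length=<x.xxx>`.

cell (1,6): code 0100 → (1.842,7.000)–(2.000,6.850)
cell (1,7): code 1100 → (1.404,8.000)–(1.842,7.000)
cell (1,8): code 1100 → (1.748,9.000)–(1.404,8.000)
cell (1,9): code 1000 → (2.000,9.251)–(1.748,9.000)
cell (2,6): code 0110 → (2.000,6.850)–(3.000,6.508)
cell (2,9): code 1001 → (3.000,9.588)–(2.000,9.251)
cell (3,6): code 0110 → (3.000,6.508)–(4.000,6.962)
cell (3,9): code 1001 → (4.000,9.140)–(3.000,9.588)
cell (4,6): code 0010 → (4.000,6.962)–(4.038,7.000)
cell (4,7): code 0011 → (4.038,7.000)–(4.483,8.000)
cell (4,8): code 0011 → (4.483,8.000)–(4.133,9.000)
cell (4,9): code 0001 → (4.133,9.000)–(4.000,9.140)
total: 12 segments, chained into 1 closed loop(s), length Σ = 9.429102

segments=12 loops=1 length=9.429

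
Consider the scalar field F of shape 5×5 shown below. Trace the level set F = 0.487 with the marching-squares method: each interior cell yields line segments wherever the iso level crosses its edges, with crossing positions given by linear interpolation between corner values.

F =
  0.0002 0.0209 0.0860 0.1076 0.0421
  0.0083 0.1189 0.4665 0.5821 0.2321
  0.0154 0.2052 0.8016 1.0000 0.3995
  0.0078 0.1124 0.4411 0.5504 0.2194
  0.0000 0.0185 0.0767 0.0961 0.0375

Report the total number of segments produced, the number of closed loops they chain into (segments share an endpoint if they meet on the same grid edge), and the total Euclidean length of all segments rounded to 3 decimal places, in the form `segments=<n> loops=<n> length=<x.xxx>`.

segments=10 loops=1 length=7.098

cell (0,2): code 0100 → (0.800,3.000)–(1.000,2.177)
cell (0,3): code 1000 → (1.000,3.272)–(0.800,3.000)
cell (1,1): code 0100 → (1.061,2.000)–(2.000,1.473)
cell (1,2): code 1110 → (1.000,2.177)–(1.061,2.000)
cell (1,3): code 1001 → (2.000,3.854)–(1.000,3.272)
cell (2,1): code 0010 → (2.000,1.473)–(2.873,2.000)
cell (2,2): code 0111 → (2.873,2.000)–(3.000,2.420)
cell (2,3): code 1001 → (3.000,3.192)–(2.000,3.854)
cell (3,2): code 0010 → (3.000,2.420)–(3.140,3.000)
cell (3,3): code 0001 → (3.140,3.000)–(3.000,3.192)
total: 10 segments, chained into 1 closed loop(s), length Σ = 7.097955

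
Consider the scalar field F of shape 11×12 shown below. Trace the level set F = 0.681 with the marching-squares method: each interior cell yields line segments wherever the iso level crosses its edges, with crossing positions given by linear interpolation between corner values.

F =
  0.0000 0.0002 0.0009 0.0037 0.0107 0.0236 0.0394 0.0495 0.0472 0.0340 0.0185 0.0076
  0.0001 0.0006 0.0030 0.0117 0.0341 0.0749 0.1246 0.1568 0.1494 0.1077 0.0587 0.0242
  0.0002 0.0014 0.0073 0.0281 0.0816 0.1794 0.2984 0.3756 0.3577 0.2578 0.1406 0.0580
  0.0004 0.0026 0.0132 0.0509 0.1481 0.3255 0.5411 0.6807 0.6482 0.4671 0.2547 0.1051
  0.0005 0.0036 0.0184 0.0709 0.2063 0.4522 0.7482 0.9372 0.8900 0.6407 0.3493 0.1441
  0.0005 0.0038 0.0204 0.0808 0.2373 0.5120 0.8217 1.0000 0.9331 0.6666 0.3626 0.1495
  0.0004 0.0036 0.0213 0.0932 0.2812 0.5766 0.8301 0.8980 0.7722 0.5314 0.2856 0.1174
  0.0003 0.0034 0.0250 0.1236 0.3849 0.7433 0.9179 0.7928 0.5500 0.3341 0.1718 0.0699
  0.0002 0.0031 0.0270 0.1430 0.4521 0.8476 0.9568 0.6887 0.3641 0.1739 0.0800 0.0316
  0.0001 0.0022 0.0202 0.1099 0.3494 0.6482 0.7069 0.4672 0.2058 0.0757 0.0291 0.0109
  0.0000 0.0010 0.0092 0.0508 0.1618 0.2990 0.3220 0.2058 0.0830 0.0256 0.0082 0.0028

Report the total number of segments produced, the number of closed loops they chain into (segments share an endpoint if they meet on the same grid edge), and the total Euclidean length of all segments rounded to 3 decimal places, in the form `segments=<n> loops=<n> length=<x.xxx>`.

cell (3,5): code 0100 → (3.676,6.000)–(4.000,5.773)
cell (3,6): code 1100 → (3.001,7.000)–(3.676,6.000)
cell (3,7): code 1100 → (3.136,8.000)–(3.001,7.000)
cell (3,8): code 1000 → (4.000,8.838)–(3.136,8.000)
cell (4,5): code 0110 → (4.000,5.773)–(5.000,5.546)
cell (4,8): code 1001 → (5.000,8.946)–(4.000,8.838)
cell (5,5): code 0110 → (5.000,5.546)–(6.000,5.412)
cell (5,8): code 1001 → (6.000,8.379)–(5.000,8.946)
cell (6,4): code 0100 → (6.626,5.000)–(7.000,4.826)
cell (6,5): code 1110 → (6.000,5.412)–(6.626,5.000)
cell (6,7): code 1011 → (7.000,7.460)–(6.410,8.000)
cell (6,8): code 0001 → (6.410,8.000)–(6.000,8.379)
cell (7,4): code 0110 → (7.000,4.826)–(8.000,4.579)
cell (7,7): code 1001 → (8.000,7.024)–(7.000,7.460)
cell (8,4): code 0010 → (8.000,4.579)–(8.836,5.000)
cell (8,5): code 0111 → (8.836,5.000)–(9.000,5.559)
cell (8,6): code 1011 → (9.000,6.108)–(8.035,7.000)
cell (8,7): code 0001 → (8.035,7.000)–(8.000,7.024)
cell (9,5): code 0010 → (9.000,5.559)–(9.067,6.000)
cell (9,6): code 0001 → (9.067,6.000)–(9.000,6.108)
total: 20 segments, chained into 1 closed loop(s), length Σ = 16.094021

segments=20 loops=1 length=16.094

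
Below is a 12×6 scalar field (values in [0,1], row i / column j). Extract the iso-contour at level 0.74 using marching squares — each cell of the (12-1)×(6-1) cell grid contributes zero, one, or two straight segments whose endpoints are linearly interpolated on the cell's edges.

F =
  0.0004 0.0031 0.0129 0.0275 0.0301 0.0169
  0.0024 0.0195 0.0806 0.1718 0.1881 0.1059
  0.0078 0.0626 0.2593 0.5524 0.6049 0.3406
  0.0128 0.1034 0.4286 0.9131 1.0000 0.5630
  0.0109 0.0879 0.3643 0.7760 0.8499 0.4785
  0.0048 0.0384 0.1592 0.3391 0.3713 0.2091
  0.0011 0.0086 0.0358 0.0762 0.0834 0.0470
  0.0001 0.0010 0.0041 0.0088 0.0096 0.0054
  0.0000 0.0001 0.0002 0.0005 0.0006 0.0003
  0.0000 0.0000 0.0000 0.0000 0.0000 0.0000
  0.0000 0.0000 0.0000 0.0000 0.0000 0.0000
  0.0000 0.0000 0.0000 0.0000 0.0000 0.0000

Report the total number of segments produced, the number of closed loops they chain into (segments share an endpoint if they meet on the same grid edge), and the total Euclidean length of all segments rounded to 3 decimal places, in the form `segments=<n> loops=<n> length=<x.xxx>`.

cell (2,2): code 0100 → (2.520,3.000)–(3.000,2.643)
cell (2,3): code 1100 → (2.342,4.000)–(2.520,3.000)
cell (2,4): code 1000 → (3.000,4.595)–(2.342,4.000)
cell (3,2): code 0110 → (3.000,2.643)–(4.000,2.913)
cell (3,4): code 1001 → (4.000,4.296)–(3.000,4.595)
cell (4,2): code 0010 → (4.000,2.913)–(4.082,3.000)
cell (4,3): code 0011 → (4.082,3.000)–(4.230,4.000)
cell (4,4): code 0001 → (4.230,4.000)–(4.000,4.296)
total: 8 segments, chained into 1 closed loop(s), length Σ = 6.086190

segments=8 loops=1 length=6.086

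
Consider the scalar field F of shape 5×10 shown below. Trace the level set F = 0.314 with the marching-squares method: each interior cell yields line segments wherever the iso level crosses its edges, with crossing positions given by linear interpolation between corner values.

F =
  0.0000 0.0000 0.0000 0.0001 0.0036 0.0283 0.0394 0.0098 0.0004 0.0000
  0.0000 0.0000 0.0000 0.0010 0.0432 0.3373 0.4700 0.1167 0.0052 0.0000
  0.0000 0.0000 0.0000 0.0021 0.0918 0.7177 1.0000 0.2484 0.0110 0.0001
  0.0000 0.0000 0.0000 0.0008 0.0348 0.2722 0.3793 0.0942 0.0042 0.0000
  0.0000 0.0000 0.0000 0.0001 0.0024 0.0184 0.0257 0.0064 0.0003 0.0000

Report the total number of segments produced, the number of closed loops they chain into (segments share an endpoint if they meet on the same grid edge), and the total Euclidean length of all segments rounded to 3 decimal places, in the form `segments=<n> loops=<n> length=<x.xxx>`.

cell (0,4): code 0100 → (0.925,5.000)–(1.000,4.921)
cell (0,5): code 1100 → (0.638,6.000)–(0.925,5.000)
cell (0,6): code 1000 → (1.000,6.442)–(0.638,6.000)
cell (1,4): code 0110 → (1.000,4.921)–(2.000,4.355)
cell (1,6): code 1001 → (2.000,6.913)–(1.000,6.442)
cell (2,4): code 0010 → (2.000,4.355)–(2.906,5.000)
cell (2,5): code 0111 → (2.906,5.000)–(3.000,5.390)
cell (2,6): code 1001 → (3.000,6.229)–(2.000,6.913)
cell (3,5): code 0010 → (3.000,5.390)–(3.185,6.000)
cell (3,6): code 0001 → (3.185,6.000)–(3.000,6.229)
total: 10 segments, chained into 1 closed loop(s), length Σ = 7.631596

segments=10 loops=1 length=7.632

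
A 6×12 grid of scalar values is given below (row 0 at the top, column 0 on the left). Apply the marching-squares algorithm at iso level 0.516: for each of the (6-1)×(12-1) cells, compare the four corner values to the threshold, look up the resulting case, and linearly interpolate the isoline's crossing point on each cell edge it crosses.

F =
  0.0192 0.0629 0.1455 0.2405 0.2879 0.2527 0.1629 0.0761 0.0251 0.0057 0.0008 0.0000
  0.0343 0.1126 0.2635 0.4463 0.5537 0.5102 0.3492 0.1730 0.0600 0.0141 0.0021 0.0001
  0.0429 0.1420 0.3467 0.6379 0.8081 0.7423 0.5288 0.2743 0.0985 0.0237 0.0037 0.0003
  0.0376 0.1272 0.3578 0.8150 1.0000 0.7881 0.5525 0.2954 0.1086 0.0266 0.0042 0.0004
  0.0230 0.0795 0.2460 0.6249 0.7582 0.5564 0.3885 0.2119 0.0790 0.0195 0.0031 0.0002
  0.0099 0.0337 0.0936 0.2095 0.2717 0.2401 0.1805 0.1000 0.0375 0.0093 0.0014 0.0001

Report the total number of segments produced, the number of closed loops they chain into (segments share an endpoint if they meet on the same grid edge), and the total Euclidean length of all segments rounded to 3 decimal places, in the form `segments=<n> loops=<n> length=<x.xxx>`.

segments=16 loops=1 length=11.536

cell (0,3): code 0100 → (0.858,4.000)–(1.000,3.649)
cell (0,4): code 1000 → (1.000,4.867)–(0.858,4.000)
cell (1,2): code 0100 → (1.364,3.000)–(2.000,2.581)
cell (1,3): code 1110 → (1.000,3.649)–(1.364,3.000)
cell (1,4): code 1101 → (1.025,5.000)–(1.000,4.867)
cell (1,5): code 1100 → (1.929,6.000)–(1.025,5.000)
cell (1,6): code 1000 → (2.000,6.050)–(1.929,6.000)
cell (2,2): code 0110 → (2.000,2.581)–(3.000,2.346)
cell (2,6): code 1001 → (3.000,6.142)–(2.000,6.050)
cell (3,2): code 0110 → (3.000,2.346)–(4.000,2.713)
cell (3,5): code 1011 → (4.000,5.241)–(3.223,6.000)
cell (3,6): code 0001 → (3.223,6.000)–(3.000,6.142)
cell (4,2): code 0010 → (4.000,2.713)–(4.262,3.000)
cell (4,3): code 0011 → (4.262,3.000)–(4.498,4.000)
cell (4,4): code 0011 → (4.498,4.000)–(4.128,5.000)
cell (4,5): code 0001 → (4.128,5.000)–(4.000,5.241)
total: 16 segments, chained into 1 closed loop(s), length Σ = 11.535580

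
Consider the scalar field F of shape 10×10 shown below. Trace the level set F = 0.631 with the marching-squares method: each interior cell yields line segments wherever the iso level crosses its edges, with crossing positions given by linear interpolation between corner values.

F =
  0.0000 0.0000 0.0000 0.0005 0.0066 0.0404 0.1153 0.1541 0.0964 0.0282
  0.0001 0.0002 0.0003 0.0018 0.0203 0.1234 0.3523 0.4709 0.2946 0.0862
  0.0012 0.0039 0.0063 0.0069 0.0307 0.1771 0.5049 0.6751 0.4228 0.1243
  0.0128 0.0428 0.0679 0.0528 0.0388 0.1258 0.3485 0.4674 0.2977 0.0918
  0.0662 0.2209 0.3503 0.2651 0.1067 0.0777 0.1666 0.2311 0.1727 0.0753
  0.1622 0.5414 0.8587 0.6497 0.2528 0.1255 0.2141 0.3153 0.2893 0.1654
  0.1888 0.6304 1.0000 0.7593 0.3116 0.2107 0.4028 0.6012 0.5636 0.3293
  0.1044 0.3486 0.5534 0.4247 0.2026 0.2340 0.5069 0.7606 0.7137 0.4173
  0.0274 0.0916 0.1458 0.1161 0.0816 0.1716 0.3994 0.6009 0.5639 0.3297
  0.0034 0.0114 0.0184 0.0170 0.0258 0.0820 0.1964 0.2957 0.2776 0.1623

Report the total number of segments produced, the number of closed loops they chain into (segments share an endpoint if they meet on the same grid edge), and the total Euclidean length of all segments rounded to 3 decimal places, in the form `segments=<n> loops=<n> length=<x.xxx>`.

cell (1,6): code 0100 → (1.784,7.000)–(2.000,6.741)
cell (1,7): code 1000 → (2.000,7.175)–(1.784,7.000)
cell (2,6): code 0010 → (2.000,6.741)–(2.212,7.000)
cell (2,7): code 0001 → (2.212,7.000)–(2.000,7.175)
cell (4,1): code 0100 → (4.552,2.000)–(5.000,1.282)
cell (4,2): code 1100 → (4.951,3.000)–(4.552,2.000)
cell (4,3): code 1000 → (5.000,3.047)–(4.951,3.000)
cell (5,1): code 0110 → (5.000,1.282)–(6.000,1.002)
cell (5,3): code 1001 → (6.000,3.287)–(5.000,3.047)
cell (6,1): code 0010 → (6.000,1.002)–(6.826,2.000)
cell (6,2): code 0011 → (6.826,2.000)–(6.383,3.000)
cell (6,3): code 0001 → (6.383,3.000)–(6.000,3.287)
cell (6,6): code 0100 → (6.187,7.000)–(7.000,6.489)
cell (6,7): code 1100 → (6.449,8.000)–(6.187,7.000)
cell (6,8): code 1000 → (7.000,8.279)–(6.449,8.000)
cell (7,6): code 0010 → (7.000,6.489)–(7.812,7.000)
cell (7,7): code 0011 → (7.812,7.000)–(7.552,8.000)
cell (7,8): code 0001 → (7.552,8.000)–(7.000,8.279)
total: 18 segments, chained into 3 closed loop(s), length Σ = 13.372912

segments=18 loops=3 length=13.373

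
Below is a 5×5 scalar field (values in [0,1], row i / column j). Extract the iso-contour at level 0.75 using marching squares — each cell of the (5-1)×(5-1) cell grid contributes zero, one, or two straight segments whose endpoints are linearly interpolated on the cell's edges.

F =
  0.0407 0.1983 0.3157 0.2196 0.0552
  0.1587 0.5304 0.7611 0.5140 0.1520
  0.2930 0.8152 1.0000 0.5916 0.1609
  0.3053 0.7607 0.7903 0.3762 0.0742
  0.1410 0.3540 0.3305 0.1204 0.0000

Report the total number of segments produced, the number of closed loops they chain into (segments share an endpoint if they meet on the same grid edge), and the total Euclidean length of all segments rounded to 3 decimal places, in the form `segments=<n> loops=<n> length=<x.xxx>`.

segments=10 loops=1 length=6.039

cell (0,1): code 0100 → (0.975,2.000)–(1.000,1.952)
cell (0,2): code 1000 → (1.000,2.045)–(0.975,2.000)
cell (1,0): code 0100 → (1.771,1.000)–(2.000,0.875)
cell (1,1): code 1110 → (1.000,1.952)–(1.771,1.000)
cell (1,2): code 1001 → (2.000,2.612)–(1.000,2.045)
cell (2,0): code 0110 → (2.000,0.875)–(3.000,0.977)
cell (2,2): code 1001 → (3.000,2.097)–(2.000,2.612)
cell (3,0): code 0010 → (3.000,0.977)–(3.026,1.000)
cell (3,1): code 0011 → (3.026,1.000)–(3.088,2.000)
cell (3,2): code 0001 → (3.088,2.000)–(3.000,2.097)
total: 10 segments, chained into 1 closed loop(s), length Σ = 6.038985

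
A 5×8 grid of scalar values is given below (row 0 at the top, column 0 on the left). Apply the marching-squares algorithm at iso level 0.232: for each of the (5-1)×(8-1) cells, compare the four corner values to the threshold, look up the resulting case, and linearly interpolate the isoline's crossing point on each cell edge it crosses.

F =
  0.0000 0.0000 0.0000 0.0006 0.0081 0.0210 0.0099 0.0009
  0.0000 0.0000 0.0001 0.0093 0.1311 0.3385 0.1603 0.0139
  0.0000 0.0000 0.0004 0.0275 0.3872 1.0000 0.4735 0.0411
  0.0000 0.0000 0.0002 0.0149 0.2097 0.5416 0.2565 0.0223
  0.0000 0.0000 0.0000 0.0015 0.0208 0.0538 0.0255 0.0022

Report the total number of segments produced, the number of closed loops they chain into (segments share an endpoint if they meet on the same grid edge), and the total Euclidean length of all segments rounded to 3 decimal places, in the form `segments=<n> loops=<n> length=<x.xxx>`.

segments=12 loops=1 length=8.708

cell (0,4): code 0100 → (0.665,5.000)–(1.000,4.486)
cell (0,5): code 1000 → (1.000,5.598)–(0.665,5.000)
cell (1,3): code 0100 → (1.394,4.000)–(2.000,3.569)
cell (1,4): code 1110 → (1.000,4.486)–(1.394,4.000)
cell (1,5): code 1101 → (1.229,6.000)–(1.000,5.598)
cell (1,6): code 1000 → (2.000,6.559)–(1.229,6.000)
cell (2,3): code 0010 → (2.000,3.569)–(2.874,4.000)
cell (2,4): code 0111 → (2.874,4.000)–(3.000,4.067)
cell (2,6): code 1001 → (3.000,6.105)–(2.000,6.559)
cell (3,4): code 0010 → (3.000,4.067)–(3.635,5.000)
cell (3,5): code 0011 → (3.635,5.000)–(3.106,6.000)
cell (3,6): code 0001 → (3.106,6.000)–(3.000,6.105)
total: 12 segments, chained into 1 closed loop(s), length Σ = 8.707705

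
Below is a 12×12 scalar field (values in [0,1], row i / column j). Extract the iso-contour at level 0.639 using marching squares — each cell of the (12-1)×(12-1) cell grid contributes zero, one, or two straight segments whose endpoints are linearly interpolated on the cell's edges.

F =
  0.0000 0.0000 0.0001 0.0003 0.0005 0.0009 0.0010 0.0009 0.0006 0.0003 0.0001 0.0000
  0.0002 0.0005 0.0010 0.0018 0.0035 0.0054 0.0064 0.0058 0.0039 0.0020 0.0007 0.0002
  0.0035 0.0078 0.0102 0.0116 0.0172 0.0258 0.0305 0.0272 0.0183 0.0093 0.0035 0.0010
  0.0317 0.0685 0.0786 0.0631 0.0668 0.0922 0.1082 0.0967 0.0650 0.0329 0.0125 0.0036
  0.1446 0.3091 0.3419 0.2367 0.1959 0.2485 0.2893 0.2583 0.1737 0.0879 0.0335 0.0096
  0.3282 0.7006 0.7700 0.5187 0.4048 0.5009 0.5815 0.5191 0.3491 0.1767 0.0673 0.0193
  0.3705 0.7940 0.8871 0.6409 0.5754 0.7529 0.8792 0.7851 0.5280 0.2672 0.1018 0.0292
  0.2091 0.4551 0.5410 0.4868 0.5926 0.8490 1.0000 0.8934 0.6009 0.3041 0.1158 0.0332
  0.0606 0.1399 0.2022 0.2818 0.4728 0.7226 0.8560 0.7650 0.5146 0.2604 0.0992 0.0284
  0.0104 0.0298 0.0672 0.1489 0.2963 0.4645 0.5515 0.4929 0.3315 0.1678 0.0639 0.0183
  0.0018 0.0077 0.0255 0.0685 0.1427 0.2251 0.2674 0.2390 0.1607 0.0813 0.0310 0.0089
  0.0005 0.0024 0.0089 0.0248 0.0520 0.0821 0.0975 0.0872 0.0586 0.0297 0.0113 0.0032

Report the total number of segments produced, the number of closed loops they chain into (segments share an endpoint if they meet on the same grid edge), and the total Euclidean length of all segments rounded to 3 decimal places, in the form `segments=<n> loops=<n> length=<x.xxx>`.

cell (4,0): code 0100 → (4.843,1.000)–(5.000,0.835)
cell (4,1): code 1100 → (4.694,2.000)–(4.843,1.000)
cell (4,2): code 1000 → (5.000,2.521)–(4.694,2.000)
cell (5,0): code 0110 → (5.000,0.835)–(6.000,0.634)
cell (5,2): code 1101 → (5.984,3.000)–(5.000,2.521)
cell (5,3): code 1000 → (6.000,3.029)–(5.984,3.000)
cell (5,4): code 0100 → (5.548,5.000)–(6.000,4.358)
cell (5,5): code 1100 → (5.193,6.000)–(5.548,5.000)
cell (5,6): code 1100 → (5.451,7.000)–(5.193,6.000)
cell (5,7): code 1000 → (6.000,7.568)–(5.451,7.000)
cell (6,0): code 0010 → (6.000,0.634)–(6.457,1.000)
cell (6,1): code 0011 → (6.457,1.000)–(6.717,2.000)
cell (6,2): code 0011 → (6.717,2.000)–(6.012,3.000)
cell (6,3): code 0001 → (6.012,3.000)–(6.000,3.029)
cell (6,4): code 0110 → (6.000,4.358)–(7.000,4.181)
cell (6,7): code 1001 → (7.000,7.870)–(6.000,7.568)
cell (7,4): code 0110 → (7.000,4.181)–(8.000,4.665)
cell (7,7): code 1001 → (8.000,7.503)–(7.000,7.870)
cell (8,4): code 0010 → (8.000,4.665)–(8.324,5.000)
cell (8,5): code 0011 → (8.324,5.000)–(8.713,6.000)
cell (8,6): code 0011 → (8.713,6.000)–(8.463,7.000)
cell (8,7): code 0001 → (8.463,7.000)–(8.000,7.503)
total: 22 segments, chained into 2 closed loop(s), length Σ = 18.023281

segments=22 loops=2 length=18.023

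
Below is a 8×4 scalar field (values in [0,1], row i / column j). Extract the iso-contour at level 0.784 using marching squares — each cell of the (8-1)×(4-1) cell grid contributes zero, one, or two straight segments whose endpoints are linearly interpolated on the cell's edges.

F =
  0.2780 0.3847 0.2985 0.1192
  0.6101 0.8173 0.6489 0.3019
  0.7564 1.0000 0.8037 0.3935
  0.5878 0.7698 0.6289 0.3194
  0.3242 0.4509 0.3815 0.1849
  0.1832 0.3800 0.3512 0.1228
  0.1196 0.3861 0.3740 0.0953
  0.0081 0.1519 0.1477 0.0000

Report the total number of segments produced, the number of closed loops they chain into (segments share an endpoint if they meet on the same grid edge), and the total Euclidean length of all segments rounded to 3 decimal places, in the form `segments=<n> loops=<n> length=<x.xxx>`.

segments=8 loops=1 length=5.658

cell (0,0): code 0100 → (0.923,1.000)–(1.000,0.839)
cell (0,1): code 1000 → (1.000,1.198)–(0.923,1.000)
cell (1,0): code 0110 → (1.000,0.839)–(2.000,0.113)
cell (1,1): code 1101 → (1.873,2.000)–(1.000,1.198)
cell (1,2): code 1000 → (2.000,2.048)–(1.873,2.000)
cell (2,0): code 0010 → (2.000,0.113)–(2.938,1.000)
cell (2,1): code 0011 → (2.938,1.000)–(2.113,2.000)
cell (2,2): code 0001 → (2.113,2.000)–(2.000,2.048)
total: 8 segments, chained into 1 closed loop(s), length Σ = 5.657888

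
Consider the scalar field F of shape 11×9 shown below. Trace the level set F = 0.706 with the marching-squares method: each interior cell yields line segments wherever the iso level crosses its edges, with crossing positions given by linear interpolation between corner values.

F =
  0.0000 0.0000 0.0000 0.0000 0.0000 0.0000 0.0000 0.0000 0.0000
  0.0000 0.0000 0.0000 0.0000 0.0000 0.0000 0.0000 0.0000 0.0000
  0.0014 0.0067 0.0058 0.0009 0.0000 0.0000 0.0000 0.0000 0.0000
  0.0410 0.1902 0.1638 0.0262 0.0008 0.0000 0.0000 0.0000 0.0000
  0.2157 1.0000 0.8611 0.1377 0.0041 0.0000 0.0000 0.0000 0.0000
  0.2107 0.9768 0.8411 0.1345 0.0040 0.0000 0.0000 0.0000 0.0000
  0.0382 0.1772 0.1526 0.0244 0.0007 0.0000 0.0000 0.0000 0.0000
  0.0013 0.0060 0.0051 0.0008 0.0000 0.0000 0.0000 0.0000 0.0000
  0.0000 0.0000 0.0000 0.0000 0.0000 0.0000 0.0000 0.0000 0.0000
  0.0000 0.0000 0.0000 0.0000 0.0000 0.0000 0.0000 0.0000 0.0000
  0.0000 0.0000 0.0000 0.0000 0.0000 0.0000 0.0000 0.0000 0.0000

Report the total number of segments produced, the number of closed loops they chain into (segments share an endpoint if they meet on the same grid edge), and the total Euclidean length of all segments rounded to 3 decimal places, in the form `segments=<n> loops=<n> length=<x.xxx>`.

cell (3,0): code 0100 → (3.637,1.000)–(4.000,0.625)
cell (3,1): code 1100 → (3.778,2.000)–(3.637,1.000)
cell (3,2): code 1000 → (4.000,2.214)–(3.778,2.000)
cell (4,0): code 0110 → (4.000,0.625)–(5.000,0.647)
cell (4,2): code 1001 → (5.000,2.191)–(4.000,2.214)
cell (5,0): code 0010 → (5.000,0.647)–(5.339,1.000)
cell (5,1): code 0011 → (5.339,1.000)–(5.196,2.000)
cell (5,2): code 0001 → (5.196,2.000)–(5.000,2.191)
total: 8 segments, chained into 1 closed loop(s), length Σ = 5.614724

segments=8 loops=1 length=5.615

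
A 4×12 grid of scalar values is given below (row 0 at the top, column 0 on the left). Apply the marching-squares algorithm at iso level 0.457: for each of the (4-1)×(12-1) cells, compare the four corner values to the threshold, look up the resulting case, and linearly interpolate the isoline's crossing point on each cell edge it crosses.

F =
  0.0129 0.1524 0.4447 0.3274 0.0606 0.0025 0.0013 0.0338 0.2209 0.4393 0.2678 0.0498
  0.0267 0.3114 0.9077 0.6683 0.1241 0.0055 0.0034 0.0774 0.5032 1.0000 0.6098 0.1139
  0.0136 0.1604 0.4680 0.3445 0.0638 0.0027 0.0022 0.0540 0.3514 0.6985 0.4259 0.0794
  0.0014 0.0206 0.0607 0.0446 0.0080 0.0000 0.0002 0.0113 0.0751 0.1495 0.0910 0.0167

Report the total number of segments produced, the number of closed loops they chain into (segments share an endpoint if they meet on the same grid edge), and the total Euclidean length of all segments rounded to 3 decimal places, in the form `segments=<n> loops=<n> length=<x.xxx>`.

segments=18 loops=2 length=13.264

cell (0,1): code 0100 → (0.027,2.000)–(1.000,1.244)
cell (0,2): code 1100 → (0.380,3.000)–(0.027,2.000)
cell (0,3): code 1000 → (1.000,3.388)–(0.380,3.000)
cell (0,7): code 0100 → (0.836,8.000)–(1.000,7.891)
cell (0,8): code 1100 → (0.032,9.000)–(0.836,8.000)
cell (0,9): code 1100 → (0.553,10.000)–(0.032,9.000)
cell (0,10): code 1000 → (1.000,10.308)–(0.553,10.000)
cell (1,1): code 0110 → (1.000,1.244)–(2.000,1.964)
cell (1,2): code 1011 → (2.000,2.089)–(1.653,3.000)
cell (1,3): code 0001 → (1.653,3.000)–(1.000,3.388)
cell (1,7): code 0010 → (1.000,7.891)–(1.304,8.000)
cell (1,8): code 0111 → (1.304,8.000)–(2.000,8.304)
cell (1,9): code 1011 → (2.000,9.886)–(1.831,10.000)
cell (1,10): code 0001 → (1.831,10.000)–(1.000,10.308)
cell (2,1): code 0010 → (2.000,1.964)–(2.027,2.000)
cell (2,2): code 0001 → (2.027,2.000)–(2.000,2.089)
cell (2,8): code 0010 → (2.000,8.304)–(2.440,9.000)
cell (2,9): code 0001 → (2.440,9.000)–(2.000,9.886)
total: 18 segments, chained into 2 closed loop(s), length Σ = 13.264349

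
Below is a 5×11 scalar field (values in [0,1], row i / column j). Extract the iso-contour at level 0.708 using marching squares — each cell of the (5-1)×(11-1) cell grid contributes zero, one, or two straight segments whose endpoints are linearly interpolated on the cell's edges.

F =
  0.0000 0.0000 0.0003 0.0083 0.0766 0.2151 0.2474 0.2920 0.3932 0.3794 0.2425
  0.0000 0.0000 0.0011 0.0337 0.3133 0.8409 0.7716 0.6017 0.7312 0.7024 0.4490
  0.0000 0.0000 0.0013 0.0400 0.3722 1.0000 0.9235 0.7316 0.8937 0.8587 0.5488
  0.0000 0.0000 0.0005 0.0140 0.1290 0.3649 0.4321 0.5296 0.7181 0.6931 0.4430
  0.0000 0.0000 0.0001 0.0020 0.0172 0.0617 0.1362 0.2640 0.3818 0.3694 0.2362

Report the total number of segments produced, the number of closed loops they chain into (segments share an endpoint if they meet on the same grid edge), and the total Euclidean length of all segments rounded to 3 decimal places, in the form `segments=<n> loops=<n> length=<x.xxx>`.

segments=18 loops=1 length=13.317

cell (0,4): code 0100 → (0.788,5.000)–(1.000,4.748)
cell (0,5): code 1100 → (0.879,6.000)–(0.788,5.000)
cell (0,6): code 1000 → (1.000,6.374)–(0.879,6.000)
cell (0,7): code 0100 → (0.931,8.000)–(1.000,7.821)
cell (0,8): code 1000 → (1.000,8.806)–(0.931,8.000)
cell (1,4): code 0110 → (1.000,4.748)–(2.000,4.535)
cell (1,6): code 1101 → (1.818,7.000)–(1.000,6.374)
cell (1,7): code 1110 → (1.000,7.821)–(1.818,7.000)
cell (1,8): code 1101 → (1.036,9.000)–(1.000,8.806)
cell (1,9): code 1000 → (2.000,9.486)–(1.036,9.000)
cell (2,4): code 0010 → (2.000,4.535)–(2.460,5.000)
cell (2,5): code 0011 → (2.460,5.000)–(2.439,6.000)
cell (2,6): code 0011 → (2.439,6.000)–(2.117,7.000)
cell (2,7): code 0111 → (2.117,7.000)–(3.000,7.946)
cell (2,8): code 1011 → (3.000,8.404)–(2.910,9.000)
cell (2,9): code 0001 → (2.910,9.000)–(2.000,9.486)
cell (3,7): code 0010 → (3.000,7.946)–(3.030,8.000)
cell (3,8): code 0001 → (3.030,8.000)–(3.000,8.404)
total: 18 segments, chained into 1 closed loop(s), length Σ = 13.316954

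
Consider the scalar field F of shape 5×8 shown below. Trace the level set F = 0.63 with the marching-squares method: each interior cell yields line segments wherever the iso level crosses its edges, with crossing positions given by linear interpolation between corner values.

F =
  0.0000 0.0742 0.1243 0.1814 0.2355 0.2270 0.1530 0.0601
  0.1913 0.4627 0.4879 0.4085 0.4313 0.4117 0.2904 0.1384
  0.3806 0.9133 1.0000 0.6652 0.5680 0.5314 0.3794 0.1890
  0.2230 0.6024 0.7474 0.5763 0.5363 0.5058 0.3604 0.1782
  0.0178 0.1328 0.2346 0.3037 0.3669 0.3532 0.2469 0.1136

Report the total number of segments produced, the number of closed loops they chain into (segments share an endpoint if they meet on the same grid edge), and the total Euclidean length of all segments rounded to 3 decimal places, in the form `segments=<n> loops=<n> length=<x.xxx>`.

segments=10 loops=1 length=7.421

cell (1,0): code 0100 → (1.371,1.000)–(2.000,0.468)
cell (1,1): code 1100 → (1.277,2.000)–(1.371,1.000)
cell (1,2): code 1100 → (1.863,3.000)–(1.277,2.000)
cell (1,3): code 1000 → (2.000,3.362)–(1.863,3.000)
cell (2,0): code 0010 → (2.000,0.468)–(2.911,1.000)
cell (2,1): code 0111 → (2.911,1.000)–(3.000,1.190)
cell (2,2): code 1011 → (3.000,2.686)–(2.396,3.000)
cell (2,3): code 0001 → (2.396,3.000)–(2.000,3.362)
cell (3,1): code 0010 → (3.000,1.190)–(3.229,2.000)
cell (3,2): code 0001 → (3.229,2.000)–(3.000,2.686)
total: 10 segments, chained into 1 closed loop(s), length Σ = 7.420973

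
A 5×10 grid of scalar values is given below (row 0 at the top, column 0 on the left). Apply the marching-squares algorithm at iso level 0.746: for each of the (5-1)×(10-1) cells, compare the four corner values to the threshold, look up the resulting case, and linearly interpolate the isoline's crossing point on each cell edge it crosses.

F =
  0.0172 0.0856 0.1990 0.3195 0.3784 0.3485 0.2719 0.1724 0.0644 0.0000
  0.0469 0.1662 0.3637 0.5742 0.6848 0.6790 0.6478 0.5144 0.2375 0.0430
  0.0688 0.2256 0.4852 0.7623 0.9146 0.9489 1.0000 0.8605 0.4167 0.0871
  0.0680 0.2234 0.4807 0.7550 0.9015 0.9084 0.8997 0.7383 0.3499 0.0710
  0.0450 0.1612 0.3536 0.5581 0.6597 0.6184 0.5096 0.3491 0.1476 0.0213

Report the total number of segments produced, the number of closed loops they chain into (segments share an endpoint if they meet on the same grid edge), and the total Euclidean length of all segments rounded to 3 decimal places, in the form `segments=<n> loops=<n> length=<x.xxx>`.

segments=14 loops=1 length=11.110

cell (1,2): code 0100 → (1.913,3.000)–(2.000,2.941)
cell (1,3): code 1100 → (1.266,4.000)–(1.913,3.000)
cell (1,4): code 1100 → (1.248,5.000)–(1.266,4.000)
cell (1,5): code 1100 → (1.279,6.000)–(1.248,5.000)
cell (1,6): code 1100 → (1.669,7.000)–(1.279,6.000)
cell (1,7): code 1000 → (2.000,7.258)–(1.669,7.000)
cell (2,2): code 0110 → (2.000,2.941)–(3.000,2.967)
cell (2,6): code 1011 → (3.000,6.952)–(2.937,7.000)
cell (2,7): code 0001 → (2.937,7.000)–(2.000,7.258)
cell (3,2): code 0010 → (3.000,2.967)–(3.046,3.000)
cell (3,3): code 0011 → (3.046,3.000)–(3.643,4.000)
cell (3,4): code 0011 → (3.643,4.000)–(3.560,5.000)
cell (3,5): code 0011 → (3.560,5.000)–(3.394,6.000)
cell (3,6): code 0001 → (3.394,6.000)–(3.000,6.952)
total: 14 segments, chained into 1 closed loop(s), length Σ = 11.109515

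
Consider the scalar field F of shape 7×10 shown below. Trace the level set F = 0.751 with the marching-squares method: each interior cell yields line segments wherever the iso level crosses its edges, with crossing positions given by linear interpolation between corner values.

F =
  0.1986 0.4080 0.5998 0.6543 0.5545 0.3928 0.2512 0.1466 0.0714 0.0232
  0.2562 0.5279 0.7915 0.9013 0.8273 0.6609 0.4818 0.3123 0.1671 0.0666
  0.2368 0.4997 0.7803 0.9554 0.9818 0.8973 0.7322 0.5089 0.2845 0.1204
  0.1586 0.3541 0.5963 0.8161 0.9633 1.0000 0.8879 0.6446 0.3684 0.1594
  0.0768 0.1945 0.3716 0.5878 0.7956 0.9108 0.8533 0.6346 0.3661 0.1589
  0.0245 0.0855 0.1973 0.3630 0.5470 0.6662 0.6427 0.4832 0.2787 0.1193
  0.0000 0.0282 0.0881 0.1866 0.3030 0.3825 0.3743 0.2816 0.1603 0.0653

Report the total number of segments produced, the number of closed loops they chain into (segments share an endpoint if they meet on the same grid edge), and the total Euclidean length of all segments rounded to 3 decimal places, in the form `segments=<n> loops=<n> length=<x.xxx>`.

cell (0,1): code 0100 → (0.789,2.000)–(1.000,1.846)
cell (0,2): code 1100 → (0.391,3.000)–(0.789,2.000)
cell (0,3): code 1100 → (0.720,4.000)–(0.391,3.000)
cell (0,4): code 1000 → (1.000,4.459)–(0.720,4.000)
cell (1,1): code 0110 → (1.000,1.846)–(2.000,1.896)
cell (1,4): code 1101 → (1.381,5.000)–(1.000,4.459)
cell (1,5): code 1000 → (2.000,5.886)–(1.381,5.000)
cell (2,1): code 0010 → (2.000,1.896)–(2.159,2.000)
cell (2,2): code 0111 → (2.159,2.000)–(3.000,2.704)
cell (2,5): code 1101 → (2.121,6.000)–(2.000,5.886)
cell (2,6): code 1000 → (3.000,6.563)–(2.121,6.000)
cell (3,2): code 0010 → (3.000,2.704)–(3.285,3.000)
cell (3,3): code 0111 → (3.285,3.000)–(4.000,3.785)
cell (3,6): code 1001 → (4.000,6.468)–(3.000,6.563)
cell (4,3): code 0010 → (4.000,3.785)–(4.179,4.000)
cell (4,4): code 0011 → (4.179,4.000)–(4.653,5.000)
cell (4,5): code 0011 → (4.653,5.000)–(4.486,6.000)
cell (4,6): code 0001 → (4.486,6.000)–(4.000,6.468)
total: 18 segments, chained into 1 closed loop(s), length Σ = 13.720229

segments=18 loops=1 length=13.720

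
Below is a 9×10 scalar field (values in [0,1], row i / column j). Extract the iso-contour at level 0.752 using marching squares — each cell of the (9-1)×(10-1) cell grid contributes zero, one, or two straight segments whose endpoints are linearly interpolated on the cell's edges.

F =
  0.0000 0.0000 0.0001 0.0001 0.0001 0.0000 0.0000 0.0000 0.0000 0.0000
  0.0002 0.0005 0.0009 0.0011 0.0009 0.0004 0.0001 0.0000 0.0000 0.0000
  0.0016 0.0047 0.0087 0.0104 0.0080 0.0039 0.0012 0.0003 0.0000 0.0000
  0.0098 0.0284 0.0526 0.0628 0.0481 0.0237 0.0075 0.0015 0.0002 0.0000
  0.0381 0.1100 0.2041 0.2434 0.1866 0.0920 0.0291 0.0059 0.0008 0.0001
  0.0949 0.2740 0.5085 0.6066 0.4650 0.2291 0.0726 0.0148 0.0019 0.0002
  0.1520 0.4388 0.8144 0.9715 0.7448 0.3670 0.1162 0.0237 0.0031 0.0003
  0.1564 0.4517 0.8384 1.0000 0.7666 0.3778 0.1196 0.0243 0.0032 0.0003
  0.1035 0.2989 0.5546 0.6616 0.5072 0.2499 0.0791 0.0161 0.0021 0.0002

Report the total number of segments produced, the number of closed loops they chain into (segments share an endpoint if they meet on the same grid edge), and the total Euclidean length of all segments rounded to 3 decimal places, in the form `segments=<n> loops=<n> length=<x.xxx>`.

segments=10 loops=1 length=7.224

cell (5,1): code 0100 → (5.796,2.000)–(6.000,1.834)
cell (5,2): code 1100 → (5.398,3.000)–(5.796,2.000)
cell (5,3): code 1000 → (6.000,3.968)–(5.398,3.000)
cell (6,1): code 0110 → (6.000,1.834)–(7.000,1.777)
cell (6,3): code 1101 → (6.330,4.000)–(6.000,3.968)
cell (6,4): code 1000 → (7.000,4.038)–(6.330,4.000)
cell (7,1): code 0010 → (7.000,1.777)–(7.304,2.000)
cell (7,2): code 0011 → (7.304,2.000)–(7.733,3.000)
cell (7,3): code 0011 → (7.733,3.000)–(7.056,4.000)
cell (7,4): code 0001 → (7.056,4.000)–(7.000,4.038)
total: 10 segments, chained into 1 closed loop(s), length Σ = 7.223878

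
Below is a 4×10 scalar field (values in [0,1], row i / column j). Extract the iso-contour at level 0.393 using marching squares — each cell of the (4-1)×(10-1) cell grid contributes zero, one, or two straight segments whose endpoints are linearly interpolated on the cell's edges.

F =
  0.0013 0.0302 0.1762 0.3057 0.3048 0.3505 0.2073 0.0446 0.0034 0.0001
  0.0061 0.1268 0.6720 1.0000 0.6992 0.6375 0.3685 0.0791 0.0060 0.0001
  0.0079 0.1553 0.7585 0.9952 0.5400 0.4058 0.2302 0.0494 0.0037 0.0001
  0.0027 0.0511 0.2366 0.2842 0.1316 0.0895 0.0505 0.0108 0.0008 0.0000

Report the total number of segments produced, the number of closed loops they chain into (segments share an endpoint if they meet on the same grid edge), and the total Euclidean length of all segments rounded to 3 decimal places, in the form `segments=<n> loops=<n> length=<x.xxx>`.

segments=12 loops=1 length=11.551

cell (0,1): code 0100 → (0.437,2.000)–(1.000,1.488)
cell (0,2): code 1100 → (0.126,3.000)–(0.437,2.000)
cell (0,3): code 1100 → (0.224,4.000)–(0.126,3.000)
cell (0,4): code 1100 → (0.148,5.000)–(0.224,4.000)
cell (0,5): code 1000 → (1.000,5.909)–(0.148,5.000)
cell (1,1): code 0110 → (1.000,1.488)–(2.000,1.394)
cell (1,5): code 1001 → (2.000,5.073)–(1.000,5.909)
cell (2,1): code 0010 → (2.000,1.394)–(2.700,2.000)
cell (2,2): code 0011 → (2.700,2.000)–(2.847,3.000)
cell (2,3): code 0011 → (2.847,3.000)–(2.360,4.000)
cell (2,4): code 0011 → (2.360,4.000)–(2.040,5.000)
cell (2,5): code 0001 → (2.040,5.000)–(2.000,5.073)
total: 12 segments, chained into 1 closed loop(s), length Σ = 11.551497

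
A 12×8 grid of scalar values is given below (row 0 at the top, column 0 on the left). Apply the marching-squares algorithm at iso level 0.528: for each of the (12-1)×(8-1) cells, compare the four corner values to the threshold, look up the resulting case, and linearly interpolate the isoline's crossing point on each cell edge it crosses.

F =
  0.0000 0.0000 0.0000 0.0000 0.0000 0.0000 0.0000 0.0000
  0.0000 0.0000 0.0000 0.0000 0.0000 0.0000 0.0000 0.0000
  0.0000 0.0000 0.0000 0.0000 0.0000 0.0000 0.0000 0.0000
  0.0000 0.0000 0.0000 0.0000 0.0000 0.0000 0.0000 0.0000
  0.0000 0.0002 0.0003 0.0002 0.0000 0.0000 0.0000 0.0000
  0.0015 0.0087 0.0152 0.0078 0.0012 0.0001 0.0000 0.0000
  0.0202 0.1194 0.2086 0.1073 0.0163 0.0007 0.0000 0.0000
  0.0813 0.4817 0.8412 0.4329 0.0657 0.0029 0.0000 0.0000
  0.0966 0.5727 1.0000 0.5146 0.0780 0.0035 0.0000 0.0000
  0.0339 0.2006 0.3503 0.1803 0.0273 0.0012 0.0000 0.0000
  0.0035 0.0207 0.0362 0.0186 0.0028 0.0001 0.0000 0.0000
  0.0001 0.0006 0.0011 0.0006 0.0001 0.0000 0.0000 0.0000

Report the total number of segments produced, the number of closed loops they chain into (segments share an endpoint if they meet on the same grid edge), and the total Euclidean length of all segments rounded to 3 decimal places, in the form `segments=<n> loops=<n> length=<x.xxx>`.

cell (6,1): code 0100 → (6.505,2.000)–(7.000,1.129)
cell (6,2): code 1000 → (7.000,2.767)–(6.505,2.000)
cell (7,0): code 0100 → (7.509,1.000)–(8.000,0.906)
cell (7,1): code 1110 → (7.000,1.129)–(7.509,1.000)
cell (7,2): code 1001 → (8.000,2.972)–(7.000,2.767)
cell (8,0): code 0010 → (8.000,0.906)–(8.120,1.000)
cell (8,1): code 0011 → (8.120,1.000)–(8.726,2.000)
cell (8,2): code 0001 → (8.726,2.000)–(8.000,2.972)
total: 8 segments, chained into 1 closed loop(s), length Σ = 6.496597

segments=8 loops=1 length=6.497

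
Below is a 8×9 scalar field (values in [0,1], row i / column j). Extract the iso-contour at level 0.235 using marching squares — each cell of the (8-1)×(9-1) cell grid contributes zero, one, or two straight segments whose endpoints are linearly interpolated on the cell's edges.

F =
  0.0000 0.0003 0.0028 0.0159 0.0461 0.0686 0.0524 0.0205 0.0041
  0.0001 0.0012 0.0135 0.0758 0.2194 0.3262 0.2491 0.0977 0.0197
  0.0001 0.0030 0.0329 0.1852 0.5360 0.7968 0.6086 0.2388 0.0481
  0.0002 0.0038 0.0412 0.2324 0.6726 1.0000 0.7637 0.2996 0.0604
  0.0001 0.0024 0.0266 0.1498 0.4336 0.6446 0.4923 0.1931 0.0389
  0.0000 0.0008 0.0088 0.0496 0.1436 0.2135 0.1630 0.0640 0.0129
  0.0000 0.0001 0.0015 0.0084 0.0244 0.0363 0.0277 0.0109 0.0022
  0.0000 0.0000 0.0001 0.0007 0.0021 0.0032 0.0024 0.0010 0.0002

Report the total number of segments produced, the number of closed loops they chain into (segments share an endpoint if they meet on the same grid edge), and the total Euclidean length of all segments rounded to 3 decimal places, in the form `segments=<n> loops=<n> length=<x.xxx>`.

cell (0,4): code 0100 → (0.646,5.000)–(1.000,4.146)
cell (0,5): code 1100 → (0.928,6.000)–(0.646,5.000)
cell (0,6): code 1000 → (1.000,6.093)–(0.928,6.000)
cell (1,3): code 0100 → (1.049,4.000)–(2.000,3.142)
cell (1,4): code 1110 → (1.000,4.146)–(1.049,4.000)
cell (1,6): code 1101 → (1.973,7.000)–(1.000,6.093)
cell (1,7): code 1000 → (2.000,7.020)–(1.973,7.000)
cell (2,3): code 0110 → (2.000,3.142)–(3.000,3.006)
cell (2,7): code 1001 → (3.000,7.270)–(2.000,7.020)
cell (3,3): code 0110 → (3.000,3.006)–(4.000,3.300)
cell (3,6): code 1011 → (4.000,6.860)–(3.607,7.000)
cell (3,7): code 0001 → (3.607,7.000)–(3.000,7.270)
cell (4,3): code 0010 → (4.000,3.300)–(4.685,4.000)
cell (4,4): code 0011 → (4.685,4.000)–(4.950,5.000)
cell (4,5): code 0011 → (4.950,5.000)–(4.781,6.000)
cell (4,6): code 0001 → (4.781,6.000)–(4.000,6.860)
total: 16 segments, chained into 1 closed loop(s), length Σ = 13.233298

segments=16 loops=1 length=13.233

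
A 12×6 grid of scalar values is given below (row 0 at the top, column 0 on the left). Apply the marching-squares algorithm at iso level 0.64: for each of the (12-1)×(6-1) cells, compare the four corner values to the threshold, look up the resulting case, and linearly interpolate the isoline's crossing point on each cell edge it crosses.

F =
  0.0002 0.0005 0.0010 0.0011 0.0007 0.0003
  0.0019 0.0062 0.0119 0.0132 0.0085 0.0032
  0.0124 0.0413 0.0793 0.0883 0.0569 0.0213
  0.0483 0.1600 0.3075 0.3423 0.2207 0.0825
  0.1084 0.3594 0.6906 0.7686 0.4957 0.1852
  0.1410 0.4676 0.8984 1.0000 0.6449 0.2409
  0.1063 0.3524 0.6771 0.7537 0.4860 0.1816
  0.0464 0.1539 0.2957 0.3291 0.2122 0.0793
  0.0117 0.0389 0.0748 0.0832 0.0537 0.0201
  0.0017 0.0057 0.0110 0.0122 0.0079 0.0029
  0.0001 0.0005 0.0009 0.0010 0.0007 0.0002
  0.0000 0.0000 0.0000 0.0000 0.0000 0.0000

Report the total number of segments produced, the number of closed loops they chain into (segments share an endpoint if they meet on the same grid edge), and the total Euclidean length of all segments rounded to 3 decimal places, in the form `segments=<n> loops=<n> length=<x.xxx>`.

segments=12 loops=1 length=7.947

cell (3,1): code 0100 → (3.868,2.000)–(4.000,1.847)
cell (3,2): code 1100 → (3.698,3.000)–(3.868,2.000)
cell (3,3): code 1000 → (4.000,3.471)–(3.698,3.000)
cell (4,1): code 0110 → (4.000,1.847)–(5.000,1.400)
cell (4,3): code 1101 → (4.967,4.000)–(4.000,3.471)
cell (4,4): code 1000 → (5.000,4.012)–(4.967,4.000)
cell (5,1): code 0110 → (5.000,1.400)–(6.000,1.886)
cell (5,3): code 1011 → (6.000,3.425)–(5.031,4.000)
cell (5,4): code 0001 → (5.031,4.000)–(5.000,4.012)
cell (6,1): code 0010 → (6.000,1.886)–(6.097,2.000)
cell (6,2): code 0011 → (6.097,2.000)–(6.268,3.000)
cell (6,3): code 0001 → (6.268,3.000)–(6.000,3.425)
total: 12 segments, chained into 1 closed loop(s), length Σ = 7.946813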